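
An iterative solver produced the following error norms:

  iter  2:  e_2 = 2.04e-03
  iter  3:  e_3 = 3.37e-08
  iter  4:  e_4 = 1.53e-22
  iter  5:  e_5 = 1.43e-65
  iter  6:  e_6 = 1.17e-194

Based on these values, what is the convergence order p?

3

Consecutive ratios: e_6/e_5 = 1.17e-194/1.43e-65 = 8.18182e-130, e_5/e_4 = 1.43e-65/1.53e-22 = 9.34641e-44.
p ≈ ln(8.18182e-130)/ln(9.34641e-44) = -297.2341/-99.0788 ≈ 3.00.
So the convergence is cubic (order 3).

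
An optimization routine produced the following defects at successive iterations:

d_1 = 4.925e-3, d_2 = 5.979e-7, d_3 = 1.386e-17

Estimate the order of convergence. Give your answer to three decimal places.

p ≈ ln(d_3/d_2) / ln(d_2/d_1)
  = ln(1.386e-17/5.979e-7) / ln(5.979e-7/4.925e-3)
  = ln(2.31811e-11) / ln(0.000121401)
  = -24.487684 / -9.016411 ≈ 2.715901

2.716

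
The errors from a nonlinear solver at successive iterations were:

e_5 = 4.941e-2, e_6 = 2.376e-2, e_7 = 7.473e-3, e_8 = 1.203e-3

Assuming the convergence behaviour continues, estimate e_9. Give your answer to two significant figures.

6.7e-5

First estimate the order: p ≈ ln(e_8/e_7) / ln(e_7/e_6) = ln(1.203e-3/7.473e-3)/ln(7.473e-3/2.376e-2) = ln(0.16098)/ln(0.31452) ≈ 1.5790.
Then e_9 ≈ e_8·(e_8/e_7)^p = 1.203e-3·(0.16098)^1.5790 = 1.203e-3·0.0559104 ≈ 6.726e-05.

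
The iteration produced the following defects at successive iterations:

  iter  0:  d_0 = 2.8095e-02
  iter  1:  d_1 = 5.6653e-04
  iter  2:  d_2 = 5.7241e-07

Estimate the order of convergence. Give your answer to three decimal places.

1.767

p ≈ ln(d_2/d_1) / ln(d_1/d_0)
  = ln(5.7241e-07/5.6653e-04) / ln(5.6653e-04/2.8095e-02)
  = ln(0.00101038) / ln(0.0201648)
  = -6.897429 / -3.903817 ≈ 1.766842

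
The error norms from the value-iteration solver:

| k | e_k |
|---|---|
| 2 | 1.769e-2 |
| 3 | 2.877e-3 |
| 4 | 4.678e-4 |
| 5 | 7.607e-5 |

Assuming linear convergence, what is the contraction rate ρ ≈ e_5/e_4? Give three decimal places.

ρ ≈ e_5/e_4 = 7.607e-5/4.678e-4 = 0.16261

0.163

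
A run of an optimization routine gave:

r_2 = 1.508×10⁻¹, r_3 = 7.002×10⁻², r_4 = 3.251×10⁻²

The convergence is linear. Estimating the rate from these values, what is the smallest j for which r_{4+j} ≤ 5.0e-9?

21

Rate ρ ≈ r_4/r_3 = 3.251×10⁻²/7.002×10⁻² = 0.4643.
After j more steps, r_{4+j} ≈ 3.251×10⁻²·ρ^j; need ρ^j ≤ 5.0e-9/3.251×10⁻² = 1.53799e-07.
j ≥ ln(1.53799e-07)/ln(0.4643) = -15.6876/-0.76722 = 20.447.
So 21 more iterations are needed.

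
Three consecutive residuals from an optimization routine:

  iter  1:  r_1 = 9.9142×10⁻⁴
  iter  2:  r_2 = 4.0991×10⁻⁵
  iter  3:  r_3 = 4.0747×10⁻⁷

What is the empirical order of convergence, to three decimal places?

1.447

p ≈ ln(r_3/r_2) / ln(r_2/r_1)
  = ln(4.0747×10⁻⁷/4.0991×10⁻⁵) / ln(4.0991×10⁻⁵/9.9142×10⁻⁴)
  = ln(0.00994047) / ln(0.0413457)
  = -4.611141 / -3.185787 ≈ 1.447410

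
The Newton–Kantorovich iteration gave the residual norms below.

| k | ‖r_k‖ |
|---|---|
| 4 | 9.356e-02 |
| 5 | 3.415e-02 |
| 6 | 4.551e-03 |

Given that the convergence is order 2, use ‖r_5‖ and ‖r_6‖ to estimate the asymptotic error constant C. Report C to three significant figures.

C ≈ ‖r_6‖ / ‖r_5‖^2
  = 4.551e-03 / (3.415e-02)^2
  = 4.551e-03 / 0.00116622 ≈ 3.9023

3.90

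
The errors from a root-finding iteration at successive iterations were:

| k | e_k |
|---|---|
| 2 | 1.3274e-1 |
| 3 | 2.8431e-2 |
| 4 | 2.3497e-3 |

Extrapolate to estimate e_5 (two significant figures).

First estimate the order: p ≈ ln(e_4/e_3) / ln(e_3/e_2) = ln(2.3497e-3/2.8431e-2)/ln(2.8431e-2/1.3274e-1) = ln(0.0826457)/ln(0.214186) ≈ 1.6180.
Then e_5 ≈ e_4·(e_4/e_3)^p = 2.3497e-3·(0.0826457)^1.6180 = 2.3497e-3·0.0177036 ≈ 4.16e-05.

4.2e-5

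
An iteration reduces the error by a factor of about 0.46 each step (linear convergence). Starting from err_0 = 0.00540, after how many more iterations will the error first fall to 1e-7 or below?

15

After k steps, err_k ≈ 0.00540·0.46^k.
Need 0.46^k ≤ 1e-7/0.00540 = 1.85185e-05.
k ≥ ln(1.85185e-05)/ln(0.46) = -10.8967/-0.77653 = 14.033.
Smallest integer k = 15.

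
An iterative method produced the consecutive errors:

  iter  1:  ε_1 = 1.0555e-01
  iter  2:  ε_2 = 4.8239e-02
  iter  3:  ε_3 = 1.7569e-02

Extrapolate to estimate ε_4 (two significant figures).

First estimate the order: p ≈ ln(ε_3/ε_2) / ln(ε_2/ε_1) = ln(1.7569e-02/4.8239e-02)/ln(4.8239e-02/1.0555e-01) = ln(0.364207)/ln(0.457025) ≈ 1.2899.
Then ε_4 ≈ ε_3·(ε_3/ε_2)^p = 1.7569e-02·(0.364207)^1.2899 = 1.7569e-02·0.271759 ≈ 0.004775.

4.8e-3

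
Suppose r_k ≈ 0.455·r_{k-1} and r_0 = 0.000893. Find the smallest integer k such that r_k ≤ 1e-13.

30

After k steps, r_k ≈ 0.000893·0.455^k.
Need 0.455^k ≤ 1e-13/0.000893 = 1.11982e-10.
k ≥ ln(1.11982e-10)/ln(0.455) = -22.9127/-0.78746 = 29.097.
Smallest integer k = 30.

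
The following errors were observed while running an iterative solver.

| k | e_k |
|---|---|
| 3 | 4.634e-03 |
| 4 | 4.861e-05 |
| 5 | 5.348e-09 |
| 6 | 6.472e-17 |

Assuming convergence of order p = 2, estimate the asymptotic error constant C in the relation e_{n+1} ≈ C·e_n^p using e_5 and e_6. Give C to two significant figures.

C ≈ e_6 / e_5^2
  = 6.472e-17 / (5.348e-09)^2
  = 6.472e-17 / 2.86011e-17 ≈ 2.2628

2.3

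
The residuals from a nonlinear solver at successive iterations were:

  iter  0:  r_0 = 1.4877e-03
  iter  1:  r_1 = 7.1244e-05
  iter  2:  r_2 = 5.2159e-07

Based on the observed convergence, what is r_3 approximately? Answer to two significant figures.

First estimate the order: p ≈ ln(r_2/r_1) / ln(r_1/r_0) = ln(5.2159e-07/7.1244e-05)/ln(7.1244e-05/1.4877e-03) = ln(0.00732118)/ln(0.0478887) ≈ 1.6180.
Then r_3 ≈ r_2·(r_2/r_1)^p = 5.2159e-07·(0.00732118)^1.6180 = 5.2159e-07·0.000350665 ≈ 1.829e-10.

1.8e-10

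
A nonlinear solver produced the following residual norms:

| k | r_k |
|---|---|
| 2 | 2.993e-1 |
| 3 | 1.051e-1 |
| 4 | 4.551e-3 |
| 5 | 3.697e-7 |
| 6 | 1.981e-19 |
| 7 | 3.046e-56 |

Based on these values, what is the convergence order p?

3

Consecutive ratios: r_7/r_6 = 3.046e-56/1.981e-19 = 1.53761e-37, r_6/r_5 = 1.981e-19/3.697e-7 = 5.3584e-13.
p ≈ ln(1.53761e-37)/ln(5.3584e-13) = -84.7654/-28.2549 ≈ 3.00.
So the convergence is cubic (order 3).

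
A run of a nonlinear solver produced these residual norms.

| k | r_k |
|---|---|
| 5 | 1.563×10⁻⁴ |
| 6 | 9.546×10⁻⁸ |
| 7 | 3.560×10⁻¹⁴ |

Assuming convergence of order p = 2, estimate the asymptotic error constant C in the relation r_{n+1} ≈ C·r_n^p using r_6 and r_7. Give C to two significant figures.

3.9

C ≈ r_7 / r_6^2
  = 3.560×10⁻¹⁴ / (9.546×10⁻⁸)^2
  = 3.560×10⁻¹⁴ / 9.11261e-15 ≈ 3.9067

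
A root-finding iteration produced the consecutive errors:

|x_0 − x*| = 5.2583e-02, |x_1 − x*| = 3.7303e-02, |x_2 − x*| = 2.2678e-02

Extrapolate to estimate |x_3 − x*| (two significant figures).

First estimate the order: p ≈ ln(|x_2 − x*|/|x_1 − x*|) / ln(|x_1 − x*|/|x_0 − x*|) = ln(2.2678e-02/3.7303e-02)/ln(3.7303e-02/5.2583e-02) = ln(0.60794)/ln(0.709412) ≈ 1.4496.
Then |x_3 − x*| ≈ |x_2 − x*|·(|x_2 − x*|/|x_1 − x*|)^p = 2.2678e-02·(0.60794)^1.4496 = 2.2678e-02·0.486054 ≈ 0.01102.

1.1e-2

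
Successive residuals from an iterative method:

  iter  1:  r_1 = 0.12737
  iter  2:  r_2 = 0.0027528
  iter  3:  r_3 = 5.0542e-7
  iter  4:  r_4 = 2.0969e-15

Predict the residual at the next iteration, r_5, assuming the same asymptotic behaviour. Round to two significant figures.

3.3e-34

First estimate the order: p ≈ ln(r_4/r_3) / ln(r_3/r_2) = ln(2.0969e-15/5.0542e-7)/ln(5.0542e-7/0.0027528) = ln(4.14883e-09)/ln(0.000183602) ≈ 2.2435.
Then r_5 ≈ r_4·(r_4/r_3)^p = 2.0969e-15·(4.14883e-09)^2.2435 = 2.0969e-15·1.56609e-19 ≈ 3.284e-34.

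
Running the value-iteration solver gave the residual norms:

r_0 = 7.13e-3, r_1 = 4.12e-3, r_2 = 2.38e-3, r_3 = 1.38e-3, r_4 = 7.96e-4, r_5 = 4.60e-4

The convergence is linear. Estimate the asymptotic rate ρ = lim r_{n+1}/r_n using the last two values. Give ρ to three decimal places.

ρ ≈ r_5/r_4 = 4.60e-4/7.96e-4 = 0.57789

0.578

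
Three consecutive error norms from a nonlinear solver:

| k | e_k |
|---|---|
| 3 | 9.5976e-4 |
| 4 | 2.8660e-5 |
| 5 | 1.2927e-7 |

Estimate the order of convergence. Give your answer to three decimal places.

p ≈ ln(e_5/e_4) / ln(e_4/e_3)
  = ln(1.2927e-7/2.8660e-5) / ln(2.8660e-5/9.5976e-4)
  = ln(0.00451047) / ln(0.0298616)
  = -5.401354 / -3.511182 ≈ 1.538329

1.538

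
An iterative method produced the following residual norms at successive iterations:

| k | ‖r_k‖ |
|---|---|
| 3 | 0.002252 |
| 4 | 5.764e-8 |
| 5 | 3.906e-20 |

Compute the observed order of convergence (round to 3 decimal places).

2.650

p ≈ ln(‖r_5‖/‖r_4‖) / ln(‖r_4‖/‖r_3‖)
  = ln(3.906e-20/5.764e-8) / ln(5.764e-8/0.002252)
  = ln(6.77654e-13) / ln(2.5595e-05)
  = -28.020140 / -10.573114 ≈ 2.650131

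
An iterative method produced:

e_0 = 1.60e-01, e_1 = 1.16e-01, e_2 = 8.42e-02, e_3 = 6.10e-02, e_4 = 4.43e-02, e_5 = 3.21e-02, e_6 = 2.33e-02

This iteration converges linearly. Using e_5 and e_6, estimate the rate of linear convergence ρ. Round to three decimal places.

ρ ≈ e_6/e_5 = 2.33e-02/3.21e-02 = 0.72586

0.726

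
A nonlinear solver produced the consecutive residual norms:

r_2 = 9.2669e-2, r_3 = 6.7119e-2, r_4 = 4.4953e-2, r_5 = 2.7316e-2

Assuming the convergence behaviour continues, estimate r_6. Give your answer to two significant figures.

First estimate the order: p ≈ ln(r_5/r_4) / ln(r_4/r_3) = ln(2.7316e-2/4.4953e-2)/ln(4.4953e-2/6.7119e-2) = ln(0.607657)/ln(0.669751) ≈ 1.2427.
Then r_6 ≈ r_5·(r_5/r_4)^p = 2.7316e-2·(0.607657)^1.2427 = 2.7316e-2·0.538459 ≈ 0.01471.

1.5e-2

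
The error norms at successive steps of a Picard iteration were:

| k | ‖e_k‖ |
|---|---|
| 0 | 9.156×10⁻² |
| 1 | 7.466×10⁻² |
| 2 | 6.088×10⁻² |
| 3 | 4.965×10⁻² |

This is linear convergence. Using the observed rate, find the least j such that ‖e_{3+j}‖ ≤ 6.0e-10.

Rate ρ ≈ ‖e_3‖/‖e_2‖ = 4.965×10⁻²/6.088×10⁻² = 0.8155.
After j more steps, ‖e_{3+j}‖ ≈ 4.965×10⁻²·ρ^j; need ρ^j ≤ 6.0e-10/4.965×10⁻² = 1.20846e-08.
j ≥ ln(1.20846e-08)/ln(0.8155) = -18.2313/-0.20395 = 89.391.
So 90 more iterations are needed.

90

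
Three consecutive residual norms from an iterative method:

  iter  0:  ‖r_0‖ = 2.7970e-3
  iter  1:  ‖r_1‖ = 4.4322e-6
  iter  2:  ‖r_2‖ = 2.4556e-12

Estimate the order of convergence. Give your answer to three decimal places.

p ≈ ln(‖r_2‖/‖r_1‖) / ln(‖r_1‖/‖r_0‖)
  = ln(2.4556e-12/4.4322e-6) / ln(4.4322e-6/2.7970e-3)
  = ln(5.54036e-07) / ln(0.00158463)
  = -14.406036 / -6.447404 ≈ 2.234393

2.234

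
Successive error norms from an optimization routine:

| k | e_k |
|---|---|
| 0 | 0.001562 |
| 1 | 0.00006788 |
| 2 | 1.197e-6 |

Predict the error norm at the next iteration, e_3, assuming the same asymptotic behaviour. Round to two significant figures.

6.6e-9

First estimate the order: p ≈ ln(e_2/e_1) / ln(e_1/e_0) = ln(1.197e-6/0.00006788)/ln(0.00006788/0.001562) = ln(0.0176341)/ln(0.0434571) ≈ 1.2876.
Then e_3 ≈ e_2·(e_2/e_1)^p = 1.197e-6·(0.0176341)^1.2876 = 1.197e-6·0.00552083 ≈ 6.608e-09.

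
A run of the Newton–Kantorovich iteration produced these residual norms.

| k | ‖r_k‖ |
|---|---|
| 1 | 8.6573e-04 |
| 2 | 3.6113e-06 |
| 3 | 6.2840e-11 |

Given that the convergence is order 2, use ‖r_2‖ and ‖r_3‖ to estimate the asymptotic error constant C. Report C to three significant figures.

C ≈ ‖r_3‖ / ‖r_2‖^2
  = 6.2840e-11 / (3.6113e-06)^2
  = 6.2840e-11 / 1.30415e-11 ≈ 4.8185

4.82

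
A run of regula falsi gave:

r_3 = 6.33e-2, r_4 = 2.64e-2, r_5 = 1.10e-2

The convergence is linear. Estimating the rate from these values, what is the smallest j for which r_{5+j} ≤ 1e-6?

11

Rate ρ ≈ r_5/r_4 = 1.10e-2/2.64e-2 = 0.4167.
After j more steps, r_{5+j} ≈ 1.10e-2·ρ^j; need ρ^j ≤ 1e-6/1.10e-2 = 9.09091e-05.
j ≥ ln(9.09091e-05)/ln(0.4167) = -9.3057/-0.87539 = 10.630.
So 11 more iterations are needed.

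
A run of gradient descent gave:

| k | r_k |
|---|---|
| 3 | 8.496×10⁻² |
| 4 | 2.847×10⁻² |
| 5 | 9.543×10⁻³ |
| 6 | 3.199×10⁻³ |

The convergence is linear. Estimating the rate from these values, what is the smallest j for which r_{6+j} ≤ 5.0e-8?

11

Rate ρ ≈ r_6/r_5 = 3.199×10⁻³/9.543×10⁻³ = 0.3352.
After j more steps, r_{6+j} ≈ 3.199×10⁻³·ρ^j; need ρ^j ≤ 5.0e-8/3.199×10⁻³ = 1.56299e-05.
j ≥ ln(1.56299e-05)/ln(0.3352) = -11.0663/-1.09303 = 10.124.
So 11 more iterations are needed.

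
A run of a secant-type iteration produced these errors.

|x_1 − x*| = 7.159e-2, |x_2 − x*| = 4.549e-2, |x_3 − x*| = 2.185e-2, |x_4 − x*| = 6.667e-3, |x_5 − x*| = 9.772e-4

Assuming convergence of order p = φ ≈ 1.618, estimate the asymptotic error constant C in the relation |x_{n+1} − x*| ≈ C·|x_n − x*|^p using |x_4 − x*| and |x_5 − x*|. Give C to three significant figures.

3.24

C ≈ |x_5 − x*| / |x_4 − x*|^1.618
  = 9.772e-4 / (6.667e-3)^1.618
  = 9.772e-4 / 0.000301384 ≈ 3.2424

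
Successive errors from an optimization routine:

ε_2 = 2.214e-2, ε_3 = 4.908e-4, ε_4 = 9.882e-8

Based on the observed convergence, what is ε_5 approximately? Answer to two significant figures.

5.5e-16

First estimate the order: p ≈ ln(ε_4/ε_3) / ln(ε_3/ε_2) = ln(9.882e-8/4.908e-4)/ln(4.908e-4/2.214e-2) = ln(0.000201345)/ln(0.022168) ≈ 2.2342.
Then ε_5 ≈ ε_4·(ε_4/ε_3)^p = 9.882e-8·(0.000201345)^2.2342 = 9.882e-8·5.52414e-09 ≈ 5.459e-16.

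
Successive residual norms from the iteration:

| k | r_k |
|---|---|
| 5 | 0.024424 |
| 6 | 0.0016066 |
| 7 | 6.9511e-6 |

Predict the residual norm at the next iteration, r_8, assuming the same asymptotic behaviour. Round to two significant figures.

First estimate the order: p ≈ ln(r_7/r_6) / ln(r_6/r_5) = ln(6.9511e-6/0.0016066)/ln(0.0016066/0.024424) = ln(0.00432659)/ln(0.0657796) ≈ 2.0000.
Then r_8 ≈ r_7·(r_7/r_6)^p = 6.9511e-6·(0.00432659)^2.0000 = 6.9511e-6·1.87194e-05 ≈ 1.301e-10.

1.3e-10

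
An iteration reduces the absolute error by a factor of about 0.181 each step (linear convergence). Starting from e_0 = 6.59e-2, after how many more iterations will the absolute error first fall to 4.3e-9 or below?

10

After k steps, e_k ≈ 6.59e-2·0.181^k.
Need 0.181^k ≤ 4.3e-9/6.59e-2 = 6.52504e-08.
k ≥ ln(6.52504e-08)/ln(0.181) = -16.5450/-1.70926 = 9.680.
Smallest integer k = 10.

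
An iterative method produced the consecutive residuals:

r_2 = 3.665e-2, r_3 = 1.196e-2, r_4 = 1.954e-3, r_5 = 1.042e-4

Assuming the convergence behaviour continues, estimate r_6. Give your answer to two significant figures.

9.1e-7

First estimate the order: p ≈ ln(r_5/r_4) / ln(r_4/r_3) = ln(1.042e-4/1.954e-3)/ln(1.954e-3/1.196e-2) = ln(0.0533265)/ln(0.163378) ≈ 1.6180.
Then r_6 ≈ r_5·(r_5/r_4)^p = 1.042e-4·(0.0533265)^1.6180 = 1.042e-4·0.00871353 ≈ 9.079e-07.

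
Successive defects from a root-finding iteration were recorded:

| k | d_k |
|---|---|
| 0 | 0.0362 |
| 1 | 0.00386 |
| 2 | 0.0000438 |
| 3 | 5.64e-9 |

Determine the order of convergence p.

2

Consecutive ratios: d_3/d_2 = 5.64e-9/0.0000438 = 0.000128767, d_2/d_1 = 0.0000438/0.00386 = 0.0113472.
p ≈ ln(0.000128767)/ln(0.0113472) = -8.9575/-4.4788 ≈ 2.00.
So the convergence is quadratic (order 2).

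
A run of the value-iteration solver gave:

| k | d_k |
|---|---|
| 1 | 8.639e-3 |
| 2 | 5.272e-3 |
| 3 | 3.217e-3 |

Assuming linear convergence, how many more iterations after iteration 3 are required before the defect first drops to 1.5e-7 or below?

21

Rate ρ ≈ d_3/d_2 = 3.217e-3/5.272e-3 = 0.6102.
After j more steps, d_{3+j} ≈ 3.217e-3·ρ^j; need ρ^j ≤ 1.5e-7/3.217e-3 = 4.66273e-05.
j ≥ ln(4.66273e-05)/ln(0.6102) = -9.9733/-0.49397 = 20.190.
So 21 more iterations are needed.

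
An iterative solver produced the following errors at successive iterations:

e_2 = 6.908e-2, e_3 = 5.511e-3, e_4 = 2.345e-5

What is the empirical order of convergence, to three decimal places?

2.159

p ≈ ln(e_4/e_3) / ln(e_3/e_2)
  = ln(2.345e-5/5.511e-3) / ln(5.511e-3/6.908e-2)
  = ln(0.00425513) / ln(0.0797771)
  = -5.459630 / -2.528519 ≈ 2.159220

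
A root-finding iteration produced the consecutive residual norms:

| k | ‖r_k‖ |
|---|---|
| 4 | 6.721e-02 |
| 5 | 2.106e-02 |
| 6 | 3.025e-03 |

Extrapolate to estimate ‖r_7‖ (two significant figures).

First estimate the order: p ≈ ln(‖r_6‖/‖r_5‖) / ln(‖r_5‖/‖r_4‖) = ln(3.025e-03/2.106e-02)/ln(2.106e-02/6.721e-02) = ln(0.143637)/ln(0.313346) ≈ 1.6722.
Then ‖r_7‖ ≈ ‖r_6‖·(‖r_6‖/‖r_5‖)^p = 3.025e-03·(0.143637)^1.6722 = 3.025e-03·0.0389745 ≈ 0.0001179.

1.2e-4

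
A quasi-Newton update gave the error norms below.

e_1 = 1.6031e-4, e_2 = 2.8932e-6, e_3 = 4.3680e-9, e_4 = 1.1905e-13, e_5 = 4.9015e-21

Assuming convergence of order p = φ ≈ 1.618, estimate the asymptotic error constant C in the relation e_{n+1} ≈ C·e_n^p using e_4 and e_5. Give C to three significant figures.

C ≈ e_5 / e_4^1.618
  = 4.9015e-21 / (1.1905e-13)^1.618
  = 4.9015e-21 / 1.22611e-21 ≈ 3.9976

4.00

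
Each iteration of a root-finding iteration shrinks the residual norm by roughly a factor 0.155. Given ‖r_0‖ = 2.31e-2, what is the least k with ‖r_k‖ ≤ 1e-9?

10

After k steps, ‖r_k‖ ≈ 2.31e-2·0.155^k.
Need 0.155^k ≤ 1e-9/2.31e-2 = 4.329e-08.
k ≥ ln(4.329e-08)/ln(0.155) = -16.9553/-1.86433 = 9.095.
Smallest integer k = 10.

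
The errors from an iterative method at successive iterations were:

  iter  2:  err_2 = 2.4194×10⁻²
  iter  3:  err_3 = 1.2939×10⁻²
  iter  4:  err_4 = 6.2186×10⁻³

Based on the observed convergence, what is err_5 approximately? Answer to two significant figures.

2.6e-3

First estimate the order: p ≈ ln(err_4/err_3) / ln(err_3/err_2) = ln(6.2186×10⁻³/1.2939×10⁻²)/ln(1.2939×10⁻²/2.4194×10⁻²) = ln(0.480609)/ln(0.534802) ≈ 1.1707.
Then err_5 ≈ err_4·(err_4/err_3)^p = 6.2186×10⁻³·(0.480609)^1.1707 = 6.2186×10⁻³·0.424105 ≈ 0.002637.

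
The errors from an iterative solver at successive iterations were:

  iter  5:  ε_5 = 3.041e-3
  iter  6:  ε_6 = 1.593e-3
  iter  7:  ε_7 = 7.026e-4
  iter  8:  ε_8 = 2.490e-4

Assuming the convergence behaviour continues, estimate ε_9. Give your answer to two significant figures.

First estimate the order: p ≈ ln(ε_8/ε_7) / ln(ε_7/ε_6) = ln(2.490e-4/7.026e-4)/ln(7.026e-4/1.593e-3) = ln(0.354398)/ln(0.441055) ≈ 1.2672.
Then ε_9 ≈ ε_8·(ε_8/ε_7)^p = 2.490e-4·(0.354398)^1.2672 = 2.490e-4·0.268606 ≈ 6.688e-05.

6.7e-5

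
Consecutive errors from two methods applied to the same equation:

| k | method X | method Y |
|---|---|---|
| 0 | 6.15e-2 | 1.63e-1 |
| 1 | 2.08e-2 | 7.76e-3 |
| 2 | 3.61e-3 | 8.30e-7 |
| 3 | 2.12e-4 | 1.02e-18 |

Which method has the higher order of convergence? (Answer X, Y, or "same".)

Method X: p ≈ ln(2.12e-4/3.61e-3)/ln(3.61e-3/2.08e-2) ≈ 1.62.
Method Y: p ≈ ln(1.02e-18/8.30e-7)/ln(8.30e-7/7.76e-3) ≈ 3.00.
Method Y has the higher order (≈3.0 vs ≈1.6).

Y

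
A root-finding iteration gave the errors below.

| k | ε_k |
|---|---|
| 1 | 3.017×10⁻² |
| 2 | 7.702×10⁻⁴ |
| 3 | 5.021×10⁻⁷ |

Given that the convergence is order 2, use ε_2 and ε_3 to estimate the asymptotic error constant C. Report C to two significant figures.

0.85

C ≈ ε_3 / ε_2^2
  = 5.021×10⁻⁷ / (7.702×10⁻⁴)^2
  = 5.021×10⁻⁷ / 5.93208e-07 ≈ 0.84641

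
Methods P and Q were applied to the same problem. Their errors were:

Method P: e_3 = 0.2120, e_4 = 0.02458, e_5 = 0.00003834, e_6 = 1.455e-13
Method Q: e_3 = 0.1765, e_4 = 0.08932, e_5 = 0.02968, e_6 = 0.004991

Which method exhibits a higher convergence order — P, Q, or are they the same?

P

Method P: p ≈ ln(1.455e-13/0.00003834)/ln(0.00003834/0.02458) ≈ 3.00.
Method Q: p ≈ ln(0.004991/0.02968)/ln(0.02968/0.08932) ≈ 1.62.
Method P has the higher order (≈3.0 vs ≈1.6).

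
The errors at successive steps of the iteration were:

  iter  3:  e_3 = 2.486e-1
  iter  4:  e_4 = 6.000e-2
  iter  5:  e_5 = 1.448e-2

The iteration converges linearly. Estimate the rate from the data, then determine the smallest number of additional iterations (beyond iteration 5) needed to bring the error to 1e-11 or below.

Rate ρ ≈ e_5/e_4 = 1.448e-2/6.000e-2 = 0.2413.
After j more steps, e_{5+j} ≈ 1.448e-2·ρ^j; need ρ^j ≤ 1e-11/1.448e-2 = 6.90608e-10.
j ≥ ln(6.90608e-10)/ln(0.2413) = -21.0934/-1.42171 = 14.837.
So 15 more iterations are needed.

15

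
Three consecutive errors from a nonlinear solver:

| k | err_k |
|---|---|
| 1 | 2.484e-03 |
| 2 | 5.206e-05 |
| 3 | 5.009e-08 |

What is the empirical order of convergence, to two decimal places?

1.80

p ≈ ln(err_3/err_2) / ln(err_2/err_1)
  = ln(5.009e-08/5.206e-05) / ln(5.206e-05/2.484e-03)
  = ln(0.000962159) / ln(0.0209581)
  = -6.94633 / -3.86523 ≈ 1.79713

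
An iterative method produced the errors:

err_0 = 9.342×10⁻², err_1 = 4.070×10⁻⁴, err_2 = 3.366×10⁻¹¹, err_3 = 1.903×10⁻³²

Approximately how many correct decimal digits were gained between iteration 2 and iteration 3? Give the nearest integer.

Digits gained ≈ log₁₀(err_2/err_3) = log₁₀(3.366×10⁻¹¹/1.903×10⁻³²) = log₁₀(1.76879e+21) ≈ 21.248.

21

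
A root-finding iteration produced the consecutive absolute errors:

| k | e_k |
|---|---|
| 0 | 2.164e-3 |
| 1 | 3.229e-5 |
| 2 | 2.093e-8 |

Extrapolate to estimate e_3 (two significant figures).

5.7e-14

First estimate the order: p ≈ ln(e_2/e_1) / ln(e_1/e_0) = ln(2.093e-8/3.229e-5)/ln(3.229e-5/2.164e-3) = ln(0.000648188)/ln(0.0149214) ≈ 1.7459.
Then e_3 ≈ e_2·(e_2/e_1)^p = 2.093e-8·(0.000648188)^1.7459 = 2.093e-8·2.71362e-06 ≈ 5.68e-14.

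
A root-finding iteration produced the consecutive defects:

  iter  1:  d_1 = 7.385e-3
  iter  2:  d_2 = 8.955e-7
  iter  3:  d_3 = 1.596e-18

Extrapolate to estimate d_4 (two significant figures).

9.0e-54

First estimate the order: p ≈ ln(d_3/d_2) / ln(d_2/d_1) = ln(1.596e-18/8.955e-7)/ln(8.955e-7/7.385e-3) = ln(1.78224e-12)/ln(0.000121259) ≈ 3.0000.
Then d_4 ≈ d_3·(d_3/d_2)^p = 1.596e-18·(1.78224e-12)^3.0000 = 1.596e-18·5.66107e-36 ≈ 9.035e-54.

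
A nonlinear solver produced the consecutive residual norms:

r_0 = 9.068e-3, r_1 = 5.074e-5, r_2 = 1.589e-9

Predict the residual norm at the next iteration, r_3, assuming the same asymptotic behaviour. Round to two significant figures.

First estimate the order: p ≈ ln(r_2/r_1) / ln(r_1/r_0) = ln(1.589e-9/5.074e-5)/ln(5.074e-5/9.068e-3) = ln(3.13165e-05)/ln(0.0055955) ≈ 2.0000.
Then r_3 ≈ r_2·(r_2/r_1)^p = 1.589e-9·(3.13165e-05)^2.0000 = 1.589e-9·9.80723e-10 ≈ 1.558e-18.

1.6e-18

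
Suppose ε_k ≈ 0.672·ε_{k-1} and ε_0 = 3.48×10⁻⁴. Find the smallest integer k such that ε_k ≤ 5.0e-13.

After k steps, ε_k ≈ 3.48×10⁻⁴·0.672^k.
Need 0.672^k ≤ 5.0e-13/3.48×10⁻⁴ = 1.43678e-09.
k ≥ ln(1.43678e-09)/ln(0.672) = -20.3609/-0.39750 = 51.222.
Smallest integer k = 52.

52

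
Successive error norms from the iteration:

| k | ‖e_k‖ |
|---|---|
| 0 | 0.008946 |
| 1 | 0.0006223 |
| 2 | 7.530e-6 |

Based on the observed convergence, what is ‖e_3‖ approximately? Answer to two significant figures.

First estimate the order: p ≈ ln(‖e_2‖/‖e_1‖) / ln(‖e_1‖/‖e_0‖) = ln(7.530e-6/0.0006223)/ln(0.0006223/0.008946) = ln(0.0121003)/ln(0.0695618) ≈ 1.6561.
Then ‖e_3‖ ≈ ‖e_2‖·(‖e_2‖/‖e_1‖)^p = 7.530e-6·(0.0121003)^1.6561 = 7.530e-6·0.000668219 ≈ 5.032e-09.

5.0e-9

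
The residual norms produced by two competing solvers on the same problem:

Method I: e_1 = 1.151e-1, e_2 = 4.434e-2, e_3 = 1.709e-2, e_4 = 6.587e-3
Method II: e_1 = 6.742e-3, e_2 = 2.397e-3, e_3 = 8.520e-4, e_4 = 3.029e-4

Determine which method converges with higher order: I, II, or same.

Method I: p ≈ ln(6.587e-3/1.709e-2)/ln(1.709e-2/4.434e-2) ≈ 1.00.
Method II: p ≈ ln(3.029e-4/8.520e-4)/ln(8.520e-4/2.397e-3) ≈ 1.00.
Both orders ≈ 1.0 — effectively the same.

same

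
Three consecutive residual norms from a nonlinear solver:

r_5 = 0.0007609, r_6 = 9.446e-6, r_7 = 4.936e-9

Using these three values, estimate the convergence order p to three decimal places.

p ≈ ln(r_7/r_6) / ln(r_6/r_5)
  = ln(4.936e-9/9.446e-6) / ln(9.446e-6/0.0007609)
  = ln(0.000522549) / ln(0.0124142)
  = -7.556792 / -4.388914 ≈ 1.721791

1.722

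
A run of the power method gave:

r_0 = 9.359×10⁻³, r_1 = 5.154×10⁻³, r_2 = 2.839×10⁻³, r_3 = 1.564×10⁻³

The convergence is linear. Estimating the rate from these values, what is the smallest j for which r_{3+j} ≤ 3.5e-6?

11

Rate ρ ≈ r_3/r_2 = 1.564×10⁻³/2.839×10⁻³ = 0.5509.
After j more steps, r_{3+j} ≈ 1.564×10⁻³·ρ^j; need ρ^j ≤ 3.5e-6/1.564×10⁻³ = 0.00223785.
j ≥ ln(0.00223785)/ln(0.5509) = -6.1022/-0.59620 = 10.235.
So 11 more iterations are needed.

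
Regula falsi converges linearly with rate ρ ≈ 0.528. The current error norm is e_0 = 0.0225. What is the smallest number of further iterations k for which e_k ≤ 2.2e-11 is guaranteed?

After k steps, e_k ≈ 0.0225·0.528^k.
Need 0.528^k ≤ 2.2e-11/0.0225 = 9.77778e-10.
k ≥ ln(9.77778e-10)/ln(0.528) = -20.7457/-0.63866 = 32.483.
Smallest integer k = 33.

33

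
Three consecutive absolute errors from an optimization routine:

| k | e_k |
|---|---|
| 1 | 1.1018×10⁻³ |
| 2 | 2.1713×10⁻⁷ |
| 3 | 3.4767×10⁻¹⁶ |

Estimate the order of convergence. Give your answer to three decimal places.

2.374

p ≈ ln(e_3/e_2) / ln(e_2/e_1)
  = ln(3.4767×10⁻¹⁶/2.1713×10⁻⁷) / ln(2.1713×10⁻⁷/1.1018×10⁻³)
  = ln(1.60121e-09) / ln(0.000197068)
  = -20.252506 / -8.531962 ≈ 2.373722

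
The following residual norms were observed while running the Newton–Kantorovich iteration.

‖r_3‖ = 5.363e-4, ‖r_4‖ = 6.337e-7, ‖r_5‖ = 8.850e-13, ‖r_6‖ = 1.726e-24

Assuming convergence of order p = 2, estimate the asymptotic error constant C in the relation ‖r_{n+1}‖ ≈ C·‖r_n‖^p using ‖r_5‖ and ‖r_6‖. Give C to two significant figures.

2.2

C ≈ ‖r_6‖ / ‖r_5‖^2
  = 1.726e-24 / (8.850e-13)^2
  = 1.726e-24 / 7.83225e-25 ≈ 2.2037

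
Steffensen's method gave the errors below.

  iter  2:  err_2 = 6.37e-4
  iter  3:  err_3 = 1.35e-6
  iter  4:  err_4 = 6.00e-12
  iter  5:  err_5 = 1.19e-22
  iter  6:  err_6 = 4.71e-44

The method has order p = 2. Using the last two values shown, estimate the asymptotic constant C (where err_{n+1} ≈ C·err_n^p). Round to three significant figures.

3.33

C ≈ err_6 / err_5^2
  = 4.71e-44 / (1.19e-22)^2
  = 4.71e-44 / 1.4161e-44 ≈ 3.326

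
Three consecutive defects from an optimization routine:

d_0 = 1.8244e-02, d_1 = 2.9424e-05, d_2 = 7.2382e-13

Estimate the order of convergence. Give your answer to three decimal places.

2.725

p ≈ ln(d_2/d_1) / ln(d_1/d_0)
  = ln(7.2382e-13/2.9424e-05) / ln(2.9424e-05/1.8244e-02)
  = ln(2.45996e-08) / ln(0.0016128)
  = -17.520536 / -6.429783 ≈ 2.724903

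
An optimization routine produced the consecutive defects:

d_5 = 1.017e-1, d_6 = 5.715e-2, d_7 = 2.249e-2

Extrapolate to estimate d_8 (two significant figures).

5.0e-3

First estimate the order: p ≈ ln(d_7/d_6) / ln(d_6/d_5) = ln(2.249e-2/5.715e-2)/ln(5.715e-2/1.017e-1) = ln(0.393526)/ln(0.561947) ≈ 1.6181.
Then d_8 ≈ d_7·(d_7/d_6)^p = 2.249e-2·(0.393526)^1.6181 = 2.249e-2·0.221119 ≈ 0.004973.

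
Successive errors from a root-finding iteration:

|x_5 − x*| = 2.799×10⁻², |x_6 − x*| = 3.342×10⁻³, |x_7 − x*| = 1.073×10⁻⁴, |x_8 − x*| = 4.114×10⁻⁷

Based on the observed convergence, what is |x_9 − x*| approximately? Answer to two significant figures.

5.1e-11

First estimate the order: p ≈ ln(|x_8 − x*|/|x_7 − x*|) / ln(|x_7 − x*|/|x_6 − x*|) = ln(4.114×10⁻⁷/1.073×10⁻⁴)/ln(1.073×10⁻⁴/3.342×10⁻³) = ln(0.00383411)/ln(0.0321065) ≈ 1.6180.
Then |x_9 − x*| ≈ |x_8 − x*|·(|x_8 − x*|/|x_7 − x*|)^p = 4.114×10⁻⁷·(0.00383411)^1.6180 = 4.114×10⁻⁷·0.000123132 ≈ 5.066e-11.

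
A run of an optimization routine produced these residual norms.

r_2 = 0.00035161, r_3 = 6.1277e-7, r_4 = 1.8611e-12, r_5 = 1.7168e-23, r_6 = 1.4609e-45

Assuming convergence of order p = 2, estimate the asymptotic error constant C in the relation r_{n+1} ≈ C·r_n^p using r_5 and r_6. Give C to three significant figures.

4.96

C ≈ r_6 / r_5^2
  = 1.4609e-45 / (1.7168e-23)^2
  = 1.4609e-45 / 2.9474e-46 ≈ 4.9566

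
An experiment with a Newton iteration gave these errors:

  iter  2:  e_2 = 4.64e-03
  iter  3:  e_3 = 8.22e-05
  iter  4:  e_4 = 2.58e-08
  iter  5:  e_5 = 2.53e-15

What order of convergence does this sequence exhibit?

Consecutive ratios: e_5/e_4 = 2.53e-15/2.58e-08 = 9.8062e-08, e_4/e_3 = 2.58e-08/8.22e-05 = 0.000313869.
p ≈ ln(9.8062e-08)/ln(0.000313869) = -16.1377/-8.0665 ≈ 2.00.
So the convergence is quadratic (order 2).

2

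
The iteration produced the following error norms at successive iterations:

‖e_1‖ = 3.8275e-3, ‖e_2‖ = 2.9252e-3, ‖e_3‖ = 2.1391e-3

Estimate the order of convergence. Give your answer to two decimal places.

p ≈ ln(‖e_3‖/‖e_2‖) / ln(‖e_2‖/‖e_1‖)
  = ln(2.1391e-3/2.9252e-3) / ln(2.9252e-3/3.8275e-3)
  = ln(0.731266) / ln(0.764259)
  = -0.31298 / -0.26885 ≈ 1.16414

1.16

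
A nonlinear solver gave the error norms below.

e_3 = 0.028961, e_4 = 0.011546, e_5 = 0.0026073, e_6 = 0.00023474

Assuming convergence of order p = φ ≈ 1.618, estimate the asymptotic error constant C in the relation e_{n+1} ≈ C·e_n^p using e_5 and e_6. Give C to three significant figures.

C ≈ e_6 / e_5^1.618
  = 0.00023474 / (0.0026073)^1.618
  = 0.00023474 / 6.59777e-05 ≈ 3.5579

3.56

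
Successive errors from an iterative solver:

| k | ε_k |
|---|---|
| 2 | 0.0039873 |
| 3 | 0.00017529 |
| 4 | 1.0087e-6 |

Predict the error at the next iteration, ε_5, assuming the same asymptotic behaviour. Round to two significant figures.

2.0e-10

First estimate the order: p ≈ ln(ε_4/ε_3) / ln(ε_3/ε_2) = ln(1.0087e-6/0.00017529)/ln(0.00017529/0.0039873) = ln(0.00575446)/ln(0.0439621) ≈ 1.6508.
Then ε_5 ≈ ε_4·(ε_4/ε_3)^p = 1.0087e-6·(0.00575446)^1.6508 = 1.0087e-6·0.000200547 ≈ 2.023e-10.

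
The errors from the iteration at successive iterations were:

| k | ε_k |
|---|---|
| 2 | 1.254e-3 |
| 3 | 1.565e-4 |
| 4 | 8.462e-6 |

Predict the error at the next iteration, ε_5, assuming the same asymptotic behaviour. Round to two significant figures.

First estimate the order: p ≈ ln(ε_4/ε_3) / ln(ε_3/ε_2) = ln(8.462e-6/1.565e-4)/ln(1.565e-4/1.254e-3) = ln(0.0540703)/ln(0.124801) ≈ 1.4019.
Then ε_5 ≈ ε_4·(ε_4/ε_3)^p = 8.462e-6·(0.0540703)^1.4019 = 8.462e-6·0.0167392 ≈ 1.416e-07.

1.4e-7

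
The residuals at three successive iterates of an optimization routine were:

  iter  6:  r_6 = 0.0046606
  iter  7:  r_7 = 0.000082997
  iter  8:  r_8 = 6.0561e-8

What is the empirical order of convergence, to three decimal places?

p ≈ ln(r_8/r_7) / ln(r_7/r_6)
  = ln(6.0561e-8/0.000082997) / ln(0.000082997/0.0046606)
  = ln(0.000729677) / ln(0.0178082)
  = -7.222909 / -4.028096 ≈ 1.793132

1.793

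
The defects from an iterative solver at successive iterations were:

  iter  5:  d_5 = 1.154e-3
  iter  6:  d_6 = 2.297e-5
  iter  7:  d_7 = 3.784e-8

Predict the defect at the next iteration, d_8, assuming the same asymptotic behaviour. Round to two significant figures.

First estimate the order: p ≈ ln(d_7/d_6) / ln(d_6/d_5) = ln(3.784e-8/2.297e-5)/ln(2.297e-5/1.154e-3) = ln(0.00164737)/ln(0.0199047) ≈ 1.6362.
Then d_8 ≈ d_7·(d_7/d_6)^p = 3.784e-8·(0.00164737)^1.6362 = 3.784e-8·2.79327e-05 ≈ 1.057e-12.

1.1e-12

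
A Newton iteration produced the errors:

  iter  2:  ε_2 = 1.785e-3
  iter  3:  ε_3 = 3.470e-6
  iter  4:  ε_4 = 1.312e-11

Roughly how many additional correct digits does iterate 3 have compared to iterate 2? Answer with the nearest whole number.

Digits gained ≈ log₁₀(ε_2/ε_3) = log₁₀(1.785e-3/3.470e-6) = log₁₀(514.409) ≈ 2.711.

3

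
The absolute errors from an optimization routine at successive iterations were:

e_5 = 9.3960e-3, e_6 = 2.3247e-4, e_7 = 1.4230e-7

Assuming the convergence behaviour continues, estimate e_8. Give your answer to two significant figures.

5.3e-14

First estimate the order: p ≈ ln(e_7/e_6) / ln(e_6/e_5) = ln(1.4230e-7/2.3247e-4)/ln(2.3247e-4/9.3960e-3) = ln(0.000612122)/ln(0.0247414) ≈ 2.0000.
Then e_8 ≈ e_7·(e_7/e_6)^p = 1.4230e-7·(0.000612122)^2.0000 = 1.4230e-7·3.74693e-07 ≈ 5.332e-14.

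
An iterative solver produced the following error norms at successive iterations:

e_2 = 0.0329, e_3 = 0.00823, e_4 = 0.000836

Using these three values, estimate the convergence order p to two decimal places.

p ≈ ln(e_4/e_3) / ln(e_3/e_2)
  = ln(0.000836/0.00823) / ln(0.00823/0.0329)
  = ln(0.10158) / ln(0.250152)
  = -2.28691 / -1.38569 ≈ 1.65038

1.65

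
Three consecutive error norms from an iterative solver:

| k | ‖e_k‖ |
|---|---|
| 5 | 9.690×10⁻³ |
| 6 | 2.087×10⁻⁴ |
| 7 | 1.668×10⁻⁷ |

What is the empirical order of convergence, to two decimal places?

1.86

p ≈ ln(‖e_7‖/‖e_6‖) / ln(‖e_6‖/‖e_5‖)
  = ln(1.668×10⁻⁷/2.087×10⁻⁴) / ln(2.087×10⁻⁴/9.690×10⁻³)
  = ln(0.000799233) / ln(0.0215377)
  = -7.13186 / -3.83795 ≈ 1.85825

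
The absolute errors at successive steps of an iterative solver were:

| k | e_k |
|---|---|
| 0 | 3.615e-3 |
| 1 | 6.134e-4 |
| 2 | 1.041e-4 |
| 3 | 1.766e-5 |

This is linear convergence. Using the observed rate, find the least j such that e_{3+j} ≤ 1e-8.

Rate ρ ≈ e_3/e_2 = 1.766e-5/1.041e-4 = 0.1696.
After j more steps, e_{3+j} ≈ 1.766e-5·ρ^j; need ρ^j ≤ 1e-8/1.766e-5 = 0.000566251.
j ≥ ln(0.000566251)/ln(0.1696) = -7.4765/-1.77431 = 4.214.
So 5 more iterations are needed.

5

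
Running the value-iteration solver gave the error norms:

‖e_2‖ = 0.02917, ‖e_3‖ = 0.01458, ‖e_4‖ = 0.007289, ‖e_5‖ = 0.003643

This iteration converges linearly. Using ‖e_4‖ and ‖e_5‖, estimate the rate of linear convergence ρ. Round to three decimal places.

0.500

ρ ≈ ‖e_5‖/‖e_4‖ = 0.003643/0.007289 = 0.49979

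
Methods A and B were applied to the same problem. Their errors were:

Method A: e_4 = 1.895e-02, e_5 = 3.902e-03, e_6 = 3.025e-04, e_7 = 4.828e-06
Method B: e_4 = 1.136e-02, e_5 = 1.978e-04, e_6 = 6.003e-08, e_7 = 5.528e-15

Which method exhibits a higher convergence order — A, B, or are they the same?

Method A: p ≈ ln(4.828e-06/3.025e-04)/ln(3.025e-04/3.902e-03) ≈ 1.62.
Method B: p ≈ ln(5.528e-15/6.003e-08)/ln(6.003e-08/1.978e-04) ≈ 2.00.
Method B has the higher order (≈2.0 vs ≈1.6).

B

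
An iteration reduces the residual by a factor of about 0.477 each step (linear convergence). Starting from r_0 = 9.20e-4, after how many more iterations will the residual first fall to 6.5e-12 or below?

After k steps, r_k ≈ 9.20e-4·0.477^k.
Need 0.477^k ≤ 6.5e-12/9.20e-4 = 7.06522e-09.
k ≥ ln(7.06522e-09)/ln(0.477) = -18.7681/-0.74024 = 25.354.
Smallest integer k = 26.

26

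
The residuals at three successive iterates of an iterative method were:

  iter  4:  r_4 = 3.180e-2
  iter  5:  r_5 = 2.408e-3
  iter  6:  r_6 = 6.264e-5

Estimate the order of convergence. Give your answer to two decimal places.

1.41

p ≈ ln(r_6/r_5) / ln(r_5/r_4)
  = ln(6.264e-5/2.408e-3) / ln(2.408e-3/3.180e-2)
  = ln(0.0260133) / ln(0.0757233)
  = -3.64915 / -2.58067 ≈ 1.41403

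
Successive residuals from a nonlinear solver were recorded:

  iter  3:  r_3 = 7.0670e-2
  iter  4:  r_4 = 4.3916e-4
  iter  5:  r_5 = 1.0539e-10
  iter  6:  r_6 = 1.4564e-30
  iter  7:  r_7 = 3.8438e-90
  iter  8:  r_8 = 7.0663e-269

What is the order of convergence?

3

Consecutive ratios: r_8/r_7 = 7.0663e-269/3.8438e-90 = 1.83836e-179, r_7/r_6 = 3.8438e-90/1.4564e-30 = 2.63925e-60.
p ≈ ln(1.83836e-179)/ln(2.63925e-60) = -411.5539/-137.1846 ≈ 3.00.
So the convergence is cubic (order 3).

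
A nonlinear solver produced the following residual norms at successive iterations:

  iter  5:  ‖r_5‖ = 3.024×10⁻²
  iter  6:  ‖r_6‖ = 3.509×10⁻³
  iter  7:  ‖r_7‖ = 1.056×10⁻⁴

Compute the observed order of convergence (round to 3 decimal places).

1.627

p ≈ ln(‖r_7‖/‖r_6‖) / ln(‖r_6‖/‖r_5‖)
  = ln(1.056×10⁻⁴/3.509×10⁻³) / ln(3.509×10⁻³/3.024×10⁻²)
  = ln(0.030094) / ln(0.116038)
  = -3.503429 / -2.153838 ≈ 1.626598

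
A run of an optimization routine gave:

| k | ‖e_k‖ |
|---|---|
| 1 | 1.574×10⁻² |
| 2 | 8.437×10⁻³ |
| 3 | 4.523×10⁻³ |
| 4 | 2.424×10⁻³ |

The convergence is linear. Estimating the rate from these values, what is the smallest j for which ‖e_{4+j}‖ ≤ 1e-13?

Rate ρ ≈ ‖e_4‖/‖e_3‖ = 2.424×10⁻³/4.523×10⁻³ = 0.5359.
After j more steps, ‖e_{4+j}‖ ≈ 2.424×10⁻³·ρ^j; need ρ^j ≤ 1e-13/2.424×10⁻³ = 4.12541e-11.
j ≥ ln(4.12541e-11)/ln(0.5359) = -23.9113/-0.62381 = 38.331.
So 39 more iterations are needed.

39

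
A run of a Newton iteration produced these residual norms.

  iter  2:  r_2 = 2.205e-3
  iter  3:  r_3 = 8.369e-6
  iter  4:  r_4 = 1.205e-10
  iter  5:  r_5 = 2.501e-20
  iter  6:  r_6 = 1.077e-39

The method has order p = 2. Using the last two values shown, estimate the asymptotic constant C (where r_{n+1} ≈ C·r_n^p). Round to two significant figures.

C ≈ r_6 / r_5^2
  = 1.077e-39 / (2.501e-20)^2
  = 1.077e-39 / 6.255e-40 ≈ 1.7218

1.7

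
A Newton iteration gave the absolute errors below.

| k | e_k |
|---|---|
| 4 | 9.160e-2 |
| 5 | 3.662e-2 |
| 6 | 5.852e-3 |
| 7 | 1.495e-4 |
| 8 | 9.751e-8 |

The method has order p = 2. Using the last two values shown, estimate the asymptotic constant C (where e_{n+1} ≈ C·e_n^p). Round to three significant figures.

C ≈ e_8 / e_7^2
  = 9.751e-8 / (1.495e-4)^2
  = 9.751e-8 / 2.23503e-08 ≈ 4.3628

4.36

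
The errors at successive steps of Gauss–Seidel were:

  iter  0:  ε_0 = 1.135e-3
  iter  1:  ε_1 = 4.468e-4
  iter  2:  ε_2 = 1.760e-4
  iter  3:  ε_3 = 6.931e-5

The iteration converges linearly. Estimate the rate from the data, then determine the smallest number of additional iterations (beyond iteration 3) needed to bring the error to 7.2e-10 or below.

13

Rate ρ ≈ ε_3/ε_2 = 6.931e-5/1.760e-4 = 0.3938.
After j more steps, ε_{3+j} ≈ 6.931e-5·ρ^j; need ρ^j ≤ 7.2e-10/6.931e-5 = 1.03881e-05.
j ≥ ln(1.03881e-05)/ln(0.3938) = -11.4748/-0.93191 = 12.313.
So 13 more iterations are needed.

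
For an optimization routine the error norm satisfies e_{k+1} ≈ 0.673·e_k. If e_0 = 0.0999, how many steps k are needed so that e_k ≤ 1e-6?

30

After k steps, e_k ≈ 0.0999·0.673^k.
Need 0.673^k ≤ 1e-6/0.0999 = 1.001e-05.
k ≥ ln(1.001e-05)/ln(0.673) = -11.5119/-0.39601 = 29.070.
Smallest integer k = 30.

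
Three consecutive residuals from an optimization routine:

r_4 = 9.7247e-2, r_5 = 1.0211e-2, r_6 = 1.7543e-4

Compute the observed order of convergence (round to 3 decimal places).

p ≈ ln(r_6/r_5) / ln(r_5/r_4)
  = ln(1.7543e-4/1.0211e-2) / ln(1.0211e-2/9.7247e-2)
  = ln(0.0171805) / ln(0.105001)
  = -4.063980 / -2.253785 ≈ 1.803180

1.803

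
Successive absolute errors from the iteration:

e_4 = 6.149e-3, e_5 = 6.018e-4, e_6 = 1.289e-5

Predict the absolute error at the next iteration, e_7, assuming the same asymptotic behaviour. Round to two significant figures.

First estimate the order: p ≈ ln(e_6/e_5) / ln(e_5/e_4) = ln(1.289e-5/6.018e-4)/ln(6.018e-4/6.149e-3) = ln(0.0214191)/ln(0.0978696) ≈ 1.6537.
Then e_7 ≈ e_6·(e_6/e_5)^p = 1.289e-5·(0.0214191)^1.6537 = 1.289e-5·0.00173638 ≈ 2.238e-08.

2.2e-8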